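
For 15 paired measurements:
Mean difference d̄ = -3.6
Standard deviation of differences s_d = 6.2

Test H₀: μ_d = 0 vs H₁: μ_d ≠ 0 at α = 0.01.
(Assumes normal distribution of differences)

Answer: t = -2.2489, fail to reject H₀

Derivation:
df = n - 1 = 14
SE = s_d/√n = 6.2/√15 = 1.6008
t = d̄/SE = -3.6/1.6008 = -2.2489
Critical value: t_{0.005,14} = ±2.977
p-value ≈ 0.0411
Decision: fail to reject H₀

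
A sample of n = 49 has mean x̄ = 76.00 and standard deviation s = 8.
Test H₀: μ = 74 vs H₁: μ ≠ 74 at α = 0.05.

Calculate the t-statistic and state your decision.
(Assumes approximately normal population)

df = n - 1 = 48
SE = s/√n = 8/√49 = 1.1429
t = (x̄ - μ₀)/SE = (76.00 - 74)/1.1429 = 1.7499
Critical value: t_{0.025,48} = ±2.011
p-value ≈ 0.0865
Decision: fail to reject H₀

Answer: t = 1.7499, fail to reject H₀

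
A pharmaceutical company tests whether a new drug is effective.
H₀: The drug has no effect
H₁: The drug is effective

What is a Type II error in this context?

Type I error: rejecting H₀ when it is actually true (false positive).
Type II error: failing to reject H₀ when H₁ is actually true (false negative).

Answer: Failing to detect the drug's effect when it actually works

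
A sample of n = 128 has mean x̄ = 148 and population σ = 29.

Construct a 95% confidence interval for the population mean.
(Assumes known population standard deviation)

Confidence level: 95%, α = 0.05
z_0.025 = 1.960
SE = σ/√n = 29/√128 = 2.5633
Margin of error = 1.960 × 2.5633 = 5.0241
CI: x̄ ± margin = 148 ± 5.0241
CI: (142.9759, 153.0241)

Answer: (142.9759, 153.0241)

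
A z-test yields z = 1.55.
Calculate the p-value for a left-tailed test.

For z = 1.55:
p = P(Z < 1.55) = Φ(1.55) = 0.9394

Answer: p-value ≈ 0.9394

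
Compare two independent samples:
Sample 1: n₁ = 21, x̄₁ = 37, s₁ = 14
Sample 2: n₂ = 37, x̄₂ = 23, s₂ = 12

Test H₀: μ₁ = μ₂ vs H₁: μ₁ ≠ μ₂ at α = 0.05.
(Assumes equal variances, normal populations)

Answer: t = 4.0188, reject H₀

Derivation:
Pooled variance: s²_p = [20×14² + 36×12²]/(56) = 162.5714
s_p = 12.7503
SE = s_p×√(1/n₁ + 1/n₂) = 12.7503×√(1/21 + 1/37) = 3.4836
t = (x̄₁ - x̄₂)/SE = (37 - 23)/3.4836 = 4.0188
df = 56, t-critical = ±2.003
Decision: reject H₀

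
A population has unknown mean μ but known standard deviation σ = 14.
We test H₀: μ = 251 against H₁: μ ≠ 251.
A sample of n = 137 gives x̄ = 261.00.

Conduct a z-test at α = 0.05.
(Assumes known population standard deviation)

Answer: z = 8.3605, reject H₀

Derivation:
Standard error: SE = σ/√n = 14/√137 = 1.1961
z-statistic: z = (x̄ - μ₀)/SE = (261.00 - 251)/1.1961 = 8.3605
Critical value: ±1.960
p-value < 0.0001
Decision: reject H₀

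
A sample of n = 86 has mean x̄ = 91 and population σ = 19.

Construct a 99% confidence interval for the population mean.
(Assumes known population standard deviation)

Confidence level: 99%, α = 0.01
z_0.005 = 2.576
SE = σ/√n = 19/√86 = 2.0488
Margin of error = 2.576 × 2.0488 = 5.2777
CI: x̄ ± margin = 91 ± 5.2777
CI: (85.7223, 96.2777)

Answer: (85.7223, 96.2777)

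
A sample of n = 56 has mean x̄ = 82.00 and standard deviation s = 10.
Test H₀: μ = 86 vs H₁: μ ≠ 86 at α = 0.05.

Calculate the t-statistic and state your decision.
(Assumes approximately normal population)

df = n - 1 = 55
SE = s/√n = 10/√56 = 1.3363
t = (x̄ - μ₀)/SE = (82.00 - 86)/1.3363 = -2.9933
Critical value: t_{0.025,55} = ±2.004
p-value ≈ 0.0041
Decision: reject H₀

Answer: t = -2.9933, reject H₀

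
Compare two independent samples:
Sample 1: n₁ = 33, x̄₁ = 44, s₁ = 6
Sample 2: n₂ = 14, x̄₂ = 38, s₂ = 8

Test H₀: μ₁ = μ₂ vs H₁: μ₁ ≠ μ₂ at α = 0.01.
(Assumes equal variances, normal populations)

Answer: t = 2.8331, reject H₀

Derivation:
Pooled variance: s²_p = [32×6² + 13×8²]/(45) = 44.0889
s_p = 6.6399
SE = s_p×√(1/n₁ + 1/n₂) = 6.6399×√(1/33 + 1/14) = 2.1178
t = (x̄₁ - x̄₂)/SE = (44 - 38)/2.1178 = 2.8331
df = 45, t-critical = ±2.690
Decision: reject H₀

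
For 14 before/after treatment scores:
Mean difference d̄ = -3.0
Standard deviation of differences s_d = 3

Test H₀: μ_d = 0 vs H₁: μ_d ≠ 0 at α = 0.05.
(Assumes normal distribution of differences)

df = n - 1 = 13
SE = s_d/√n = 3/√14 = 0.8018
t = d̄/SE = -3.0/0.8018 = -3.7416
Critical value: t_{0.025,13} = ±2.160
p-value ≈ 0.0025
Decision: reject H₀

Answer: t = -3.7416, reject H₀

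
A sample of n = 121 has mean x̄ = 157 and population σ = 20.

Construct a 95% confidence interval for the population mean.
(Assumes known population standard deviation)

Confidence level: 95%, α = 0.05
z_0.025 = 1.960
SE = σ/√n = 20/√121 = 1.8182
Margin of error = 1.960 × 1.8182 = 3.5637
CI: x̄ ± margin = 157 ± 3.5637
CI: (153.4363, 160.5637)

Answer: (153.4363, 160.5637)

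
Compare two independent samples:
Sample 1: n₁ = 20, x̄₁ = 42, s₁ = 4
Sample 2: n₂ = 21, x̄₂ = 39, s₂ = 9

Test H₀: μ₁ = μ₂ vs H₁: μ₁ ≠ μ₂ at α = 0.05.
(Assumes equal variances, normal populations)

Pooled variance: s²_p = [19×4² + 20×9²]/(39) = 49.3333
s_p = 7.0238
SE = s_p×√(1/n₁ + 1/n₂) = 7.0238×√(1/20 + 1/21) = 2.1945
t = (x̄₁ - x̄₂)/SE = (42 - 39)/2.1945 = 1.3671
df = 39, t-critical = ±2.023
Decision: fail to reject H₀

Answer: t = 1.3671, fail to reject H₀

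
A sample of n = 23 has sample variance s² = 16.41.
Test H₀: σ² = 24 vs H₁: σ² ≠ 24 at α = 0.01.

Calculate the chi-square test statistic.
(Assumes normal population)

df = n - 1 = 22
χ² = (n-1)s²/σ₀² = 22×16.41/24 = 15.0425
Critical values: χ²_{0.995,22} = 8.643, χ²_{0.005,22} = 42.796
Rejection region: χ² < 8.643 or χ² > 42.796
Decision: fail to reject H₀

Answer: χ² = 15.0425, fail to reject H₀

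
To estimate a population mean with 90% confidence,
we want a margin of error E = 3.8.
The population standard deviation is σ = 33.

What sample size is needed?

z_0.05 = 1.645
n = (z×σ/E)² = (1.645×33/3.8)²
n = 204.0763
Round up: n = 205

Answer: n = 205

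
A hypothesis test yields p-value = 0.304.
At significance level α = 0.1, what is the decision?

Answer: fail to reject H₀

Derivation:
Compare p-value to α:
0.304 ≥ 0.1
Decision: fail to reject H₀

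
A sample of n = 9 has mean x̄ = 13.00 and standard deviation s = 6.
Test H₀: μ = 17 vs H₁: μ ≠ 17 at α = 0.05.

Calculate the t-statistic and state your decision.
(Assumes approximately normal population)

df = n - 1 = 8
SE = s/√n = 6/√9 = 2.0000
t = (x̄ - μ₀)/SE = (13.00 - 17)/2.0000 = -2.0000
Critical value: t_{0.025,8} = ±2.306
p-value ≈ 0.0805
Decision: fail to reject H₀

Answer: t = -2.0000, fail to reject H₀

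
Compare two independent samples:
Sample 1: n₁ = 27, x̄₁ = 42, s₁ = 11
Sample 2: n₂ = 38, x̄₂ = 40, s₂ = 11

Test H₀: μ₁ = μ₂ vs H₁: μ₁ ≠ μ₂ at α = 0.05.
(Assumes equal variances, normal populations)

Answer: t = 0.7224, fail to reject H₀

Derivation:
Pooled variance: s²_p = [26×11² + 37×11²]/(63) = 121.0000
s_p = 11.0000
SE = s_p×√(1/n₁ + 1/n₂) = 11.0000×√(1/27 + 1/38) = 2.7687
t = (x̄₁ - x̄₂)/SE = (42 - 40)/2.7687 = 0.7224
df = 63, t-critical = ±1.998
Decision: fail to reject H₀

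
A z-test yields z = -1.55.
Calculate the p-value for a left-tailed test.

For z = -1.55:
p = P(Z < -1.55) = Φ(-1.55) = 0.0606

Answer: p-value ≈ 0.0606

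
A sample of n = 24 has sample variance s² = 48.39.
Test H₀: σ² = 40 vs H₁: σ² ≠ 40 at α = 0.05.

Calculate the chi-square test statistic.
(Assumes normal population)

df = n - 1 = 23
χ² = (n-1)s²/σ₀² = 23×48.39/40 = 27.8242
Critical values: χ²_{0.975,23} = 11.689, χ²_{0.025,23} = 38.076
Rejection region: χ² < 11.689 or χ² > 38.076
Decision: fail to reject H₀

Answer: χ² = 27.8242, fail to reject H₀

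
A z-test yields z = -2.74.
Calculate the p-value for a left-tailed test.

Answer: p-value ≈ 0.0031

Derivation:
For z = -2.74:
p = P(Z < -2.74) = Φ(-2.74) = 0.0031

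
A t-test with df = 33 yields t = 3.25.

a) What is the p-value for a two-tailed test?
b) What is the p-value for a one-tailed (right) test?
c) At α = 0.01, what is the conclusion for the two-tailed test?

Answer: a) 0.0027, b) 0.0013, c) reject H₀

Derivation:
Using t-distribution with df = 33:
a) Two-tailed: p = 2×P(T > 3.25) = 0.0027
b) One-tailed: p = P(T > 3.25) = 0.0013
c) 0.0027 < 0.01, reject H₀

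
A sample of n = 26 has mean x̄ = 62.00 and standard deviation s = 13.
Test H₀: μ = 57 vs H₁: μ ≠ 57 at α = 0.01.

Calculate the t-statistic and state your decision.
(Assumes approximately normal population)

Answer: t = 1.9612, fail to reject H₀

Derivation:
df = n - 1 = 25
SE = s/√n = 13/√26 = 2.5495
t = (x̄ - μ₀)/SE = (62.00 - 57)/2.5495 = 1.9612
Critical value: t_{0.005,25} = ±2.787
p-value ≈ 0.0611
Decision: fail to reject H₀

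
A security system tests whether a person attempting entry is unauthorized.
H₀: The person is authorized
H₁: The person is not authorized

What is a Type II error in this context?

Answer: Granting entry to an unauthorized person

Derivation:
Type I error: rejecting H₀ when it is actually true (false positive).
Type II error: failing to reject H₀ when H₁ is actually true (false negative).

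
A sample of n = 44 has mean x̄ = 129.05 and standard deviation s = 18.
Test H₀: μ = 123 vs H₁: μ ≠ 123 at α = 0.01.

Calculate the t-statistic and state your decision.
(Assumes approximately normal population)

df = n - 1 = 43
SE = s/√n = 18/√44 = 2.7136
t = (x̄ - μ₀)/SE = (129.05 - 123)/2.7136 = 2.2295
Critical value: t_{0.005,43} = ±2.695
p-value ≈ 0.0311
Decision: fail to reject H₀

Answer: t = 2.2295, fail to reject H₀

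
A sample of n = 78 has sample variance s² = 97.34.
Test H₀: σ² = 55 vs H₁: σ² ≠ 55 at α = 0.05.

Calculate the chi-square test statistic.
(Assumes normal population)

df = n - 1 = 77
χ² = (n-1)s²/σ₀² = 77×97.34/55 = 136.2760
Critical values: χ²_{0.975,77} = 54.623, χ²_{0.025,77} = 103.158
Rejection region: χ² < 54.623 or χ² > 103.158
Decision: reject H₀

Answer: χ² = 136.2760, reject H₀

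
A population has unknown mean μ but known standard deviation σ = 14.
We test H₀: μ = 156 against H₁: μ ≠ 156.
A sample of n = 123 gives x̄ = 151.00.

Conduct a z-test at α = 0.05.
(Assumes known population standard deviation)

Answer: z = -3.9610, reject H₀

Derivation:
Standard error: SE = σ/√n = 14/√123 = 1.2623
z-statistic: z = (x̄ - μ₀)/SE = (151.00 - 156)/1.2623 = -3.9610
Critical value: ±1.960
p-value = 0.0001
Decision: reject H₀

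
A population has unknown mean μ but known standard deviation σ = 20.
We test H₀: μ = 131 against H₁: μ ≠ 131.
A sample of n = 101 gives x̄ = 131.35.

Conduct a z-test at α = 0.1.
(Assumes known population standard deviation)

Standard error: SE = σ/√n = 20/√101 = 1.9901
z-statistic: z = (x̄ - μ₀)/SE = (131.35 - 131)/1.9901 = 0.1759
Critical value: ±1.645
p-value = 0.8604
Decision: fail to reject H₀

Answer: z = 0.1759, fail to reject H₀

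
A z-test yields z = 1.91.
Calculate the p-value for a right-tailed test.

For z = 1.91:
p = P(Z > 1.91) = 1 - Φ(1.91) = 0.0281

Answer: p-value ≈ 0.0281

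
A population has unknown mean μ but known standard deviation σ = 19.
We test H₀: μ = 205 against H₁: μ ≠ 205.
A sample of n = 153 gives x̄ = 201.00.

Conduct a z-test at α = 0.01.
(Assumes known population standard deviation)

Standard error: SE = σ/√n = 19/√153 = 1.5361
z-statistic: z = (x̄ - μ₀)/SE = (201.00 - 205)/1.5361 = -2.6040
Critical value: ±2.576
p-value = 0.0092
Decision: reject H₀

Answer: z = -2.6040, reject H₀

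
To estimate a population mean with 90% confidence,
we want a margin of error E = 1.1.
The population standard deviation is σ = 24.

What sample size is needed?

z_0.05 = 1.645
n = (z×σ/E)² = (1.645×24/1.1)²
n = 1288.1574
Round up: n = 1289

Answer: n = 1289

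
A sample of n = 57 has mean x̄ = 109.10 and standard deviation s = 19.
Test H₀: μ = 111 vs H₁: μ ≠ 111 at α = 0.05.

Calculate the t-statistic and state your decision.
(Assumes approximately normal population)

df = n - 1 = 56
SE = s/√n = 19/√57 = 2.5166
t = (x̄ - μ₀)/SE = (109.10 - 111)/2.5166 = -0.7550
Critical value: t_{0.025,56} = ±2.003
p-value ≈ 0.4534
Decision: fail to reject H₀

Answer: t = -0.7550, fail to reject H₀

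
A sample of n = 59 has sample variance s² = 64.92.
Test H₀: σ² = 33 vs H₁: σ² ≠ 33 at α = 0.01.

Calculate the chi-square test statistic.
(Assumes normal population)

Answer: χ² = 114.1018, reject H₀

Derivation:
df = n - 1 = 58
χ² = (n-1)s²/σ₀² = 58×64.92/33 = 114.1018
Critical values: χ²_{0.995,58} = 34.008, χ²_{0.005,58} = 89.477
Rejection region: χ² < 34.008 or χ² > 89.477
Decision: reject H₀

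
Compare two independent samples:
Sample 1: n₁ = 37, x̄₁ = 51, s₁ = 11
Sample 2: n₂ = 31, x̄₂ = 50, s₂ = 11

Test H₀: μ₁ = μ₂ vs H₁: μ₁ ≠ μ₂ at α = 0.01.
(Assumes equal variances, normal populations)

Pooled variance: s²_p = [36×11² + 30×11²]/(66) = 121.0000
s_p = 11.0000
SE = s_p×√(1/n₁ + 1/n₂) = 11.0000×√(1/37 + 1/31) = 2.6783
t = (x̄₁ - x̄₂)/SE = (51 - 50)/2.6783 = 0.3734
df = 66, t-critical = ±2.652
Decision: fail to reject H₀

Answer: t = 0.3734, fail to reject H₀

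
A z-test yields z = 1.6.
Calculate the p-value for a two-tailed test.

For z = 1.6:
p = 2×P(Z > |1.6|) = 2×(1 - Φ(1.6)) = 0.1096

Answer: p-value ≈ 0.1096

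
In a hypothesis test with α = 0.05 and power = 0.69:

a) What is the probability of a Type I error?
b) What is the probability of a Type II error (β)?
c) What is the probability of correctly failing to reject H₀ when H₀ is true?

Answer: a) 0.05, b) 0.31, c) 0.95

Derivation:
a) Type I error probability = α = 0.05
b) Power = P(reject H₀ | H₁ true) = 1 - β = 0.69, so Type II error probability = β = 1 - Power = 0.31
c) P(fail to reject H₀ | H₀ true) = 1 - α = 0.95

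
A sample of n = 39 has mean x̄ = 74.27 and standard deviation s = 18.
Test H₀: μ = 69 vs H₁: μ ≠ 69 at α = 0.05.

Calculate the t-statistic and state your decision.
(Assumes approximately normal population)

df = n - 1 = 38
SE = s/√n = 18/√39 = 2.8823
t = (x̄ - μ₀)/SE = (74.27 - 69)/2.8823 = 1.8284
Critical value: t_{0.025,38} = ±2.024
p-value ≈ 0.0753
Decision: fail to reject H₀

Answer: t = 1.8284, fail to reject H₀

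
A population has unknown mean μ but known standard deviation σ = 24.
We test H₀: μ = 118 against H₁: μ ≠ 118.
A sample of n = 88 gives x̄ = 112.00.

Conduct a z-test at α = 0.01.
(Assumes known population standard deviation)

Answer: z = -2.3452, fail to reject H₀

Derivation:
Standard error: SE = σ/√n = 24/√88 = 2.5584
z-statistic: z = (x̄ - μ₀)/SE = (112.00 - 118)/2.5584 = -2.3452
Critical value: ±2.576
p-value = 0.0190
Decision: fail to reject H₀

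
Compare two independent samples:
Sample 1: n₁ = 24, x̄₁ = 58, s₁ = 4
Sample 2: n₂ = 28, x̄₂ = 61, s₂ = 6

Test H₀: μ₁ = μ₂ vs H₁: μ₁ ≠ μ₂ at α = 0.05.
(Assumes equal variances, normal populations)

Pooled variance: s²_p = [23×4² + 27×6²]/(50) = 26.8000
s_p = 5.1769
SE = s_p×√(1/n₁ + 1/n₂) = 5.1769×√(1/24 + 1/28) = 1.4401
t = (x̄₁ - x̄₂)/SE = (58 - 61)/1.4401 = -2.0832
df = 50, t-critical = ±2.009
Decision: reject H₀

Answer: t = -2.0832, reject H₀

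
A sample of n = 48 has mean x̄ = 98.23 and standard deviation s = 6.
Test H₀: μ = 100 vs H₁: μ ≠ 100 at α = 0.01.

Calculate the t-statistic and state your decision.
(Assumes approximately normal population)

Answer: t = -2.0439, fail to reject H₀

Derivation:
df = n - 1 = 47
SE = s/√n = 6/√48 = 0.8660
t = (x̄ - μ₀)/SE = (98.23 - 100)/0.8660 = -2.0439
Critical value: t_{0.005,47} = ±2.685
p-value ≈ 0.0466
Decision: fail to reject H₀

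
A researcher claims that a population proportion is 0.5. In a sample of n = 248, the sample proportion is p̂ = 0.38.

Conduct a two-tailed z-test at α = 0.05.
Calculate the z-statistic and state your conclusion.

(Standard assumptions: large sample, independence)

Answer: z = -3.7795, reject H₀

Derivation:
H₀: p = 0.5, H₁: p ≠ 0.5
Standard error: SE = √(p₀(1-p₀)/n) = √(0.5×0.5/248) = 0.031750
z-statistic: z = (p̂ - p₀)/SE = (0.38 - 0.5)/0.031750 = -3.7795
Critical value: z_0.025 = ±1.960
p-value = 0.0002
Decision: reject H₀ at α = 0.05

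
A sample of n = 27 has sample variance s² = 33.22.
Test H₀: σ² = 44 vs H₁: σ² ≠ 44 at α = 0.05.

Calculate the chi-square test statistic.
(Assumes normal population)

Answer: χ² = 19.6300, fail to reject H₀

Derivation:
df = n - 1 = 26
χ² = (n-1)s²/σ₀² = 26×33.22/44 = 19.6300
Critical values: χ²_{0.975,26} = 13.844, χ²_{0.025,26} = 41.923
Rejection region: χ² < 13.844 or χ² > 41.923
Decision: fail to reject H₀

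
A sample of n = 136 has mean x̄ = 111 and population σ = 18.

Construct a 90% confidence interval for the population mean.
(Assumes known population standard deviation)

Confidence level: 90%, α = 0.1
z_0.05 = 1.645
SE = σ/√n = 18/√136 = 1.5435
Margin of error = 1.645 × 1.5435 = 2.5391
CI: x̄ ± margin = 111 ± 2.5391
CI: (108.4609, 113.5391)

Answer: (108.4609, 113.5391)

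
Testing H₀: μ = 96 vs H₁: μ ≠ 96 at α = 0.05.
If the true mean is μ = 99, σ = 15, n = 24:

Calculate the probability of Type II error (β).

Answer: β ≈ 0.8349

Derivation:
SE = σ/√n = 15/√24 = 3.0619
Critical values: μ₀ ± z_0.025×SE = 96 ± 1.960×3.0619
Acceptance region: (89.9987, 102.0013)
Under H₁ (μ = 99): z_high = (102.0013 - 99)/3.0619 = 0.9802, z_low = (89.9987 - 99)/3.0619 = -2.9398
β = P(not reject | H₁) = Φ(0.9802) - Φ(-2.9398) ≈ 0.8349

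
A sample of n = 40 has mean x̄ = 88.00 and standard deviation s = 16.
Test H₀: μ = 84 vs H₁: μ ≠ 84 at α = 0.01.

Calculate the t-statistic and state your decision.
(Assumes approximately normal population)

df = n - 1 = 39
SE = s/√n = 16/√40 = 2.5298
t = (x̄ - μ₀)/SE = (88.00 - 84)/2.5298 = 1.5812
Critical value: t_{0.005,39} = ±2.708
p-value ≈ 0.1219
Decision: fail to reject H₀

Answer: t = 1.5812, fail to reject H₀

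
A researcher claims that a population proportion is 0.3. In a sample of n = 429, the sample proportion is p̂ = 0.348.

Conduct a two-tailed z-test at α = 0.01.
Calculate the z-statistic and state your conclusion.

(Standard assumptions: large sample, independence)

H₀: p = 0.3, H₁: p ≠ 0.3
Standard error: SE = √(p₀(1-p₀)/n) = √(0.3×0.7/429) = 0.022125
z-statistic: z = (p̂ - p₀)/SE = (0.348 - 0.3)/0.022125 = 2.1695
Critical value: z_0.005 = ±2.576
p-value = 0.0300
Decision: fail to reject H₀ at α = 0.01

Answer: z = 2.1695, fail to reject H₀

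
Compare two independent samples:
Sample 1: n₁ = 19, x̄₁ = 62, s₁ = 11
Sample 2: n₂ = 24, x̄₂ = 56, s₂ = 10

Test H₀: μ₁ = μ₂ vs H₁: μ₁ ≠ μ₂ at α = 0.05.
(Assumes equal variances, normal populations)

Answer: t = 1.8696, fail to reject H₀

Derivation:
Pooled variance: s²_p = [18×11² + 23×10²]/(41) = 109.2195
s_p = 10.4508
SE = s_p×√(1/n₁ + 1/n₂) = 10.4508×√(1/19 + 1/24) = 3.2092
t = (x̄₁ - x̄₂)/SE = (62 - 56)/3.2092 = 1.8696
df = 41, t-critical = ±2.020
Decision: fail to reject H₀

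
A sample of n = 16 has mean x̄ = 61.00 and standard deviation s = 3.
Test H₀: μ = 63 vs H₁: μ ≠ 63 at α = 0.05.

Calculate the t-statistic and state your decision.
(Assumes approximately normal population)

df = n - 1 = 15
SE = s/√n = 3/√16 = 0.7500
t = (x̄ - μ₀)/SE = (61.00 - 63)/0.7500 = -2.6667
Critical value: t_{0.025,15} = ±2.131
p-value ≈ 0.0176
Decision: reject H₀

Answer: t = -2.6667, reject H₀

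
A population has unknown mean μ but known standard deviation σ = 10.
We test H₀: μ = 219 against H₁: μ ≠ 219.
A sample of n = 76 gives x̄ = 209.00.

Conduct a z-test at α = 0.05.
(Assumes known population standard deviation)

Answer: z = -8.7176, reject H₀

Derivation:
Standard error: SE = σ/√n = 10/√76 = 1.1471
z-statistic: z = (x̄ - μ₀)/SE = (209.00 - 219)/1.1471 = -8.7176
Critical value: ±1.960
p-value < 0.0001
Decision: reject H₀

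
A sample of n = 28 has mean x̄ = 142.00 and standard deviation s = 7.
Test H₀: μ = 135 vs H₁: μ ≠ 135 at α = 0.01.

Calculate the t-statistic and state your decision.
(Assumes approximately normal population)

df = n - 1 = 27
SE = s/√n = 7/√28 = 1.3229
t = (x̄ - μ₀)/SE = (142.00 - 135)/1.3229 = 5.2914
Critical value: t_{0.005,27} = ±2.771
p-value < 0.0001
Decision: reject H₀

Answer: t = 5.2914, reject H₀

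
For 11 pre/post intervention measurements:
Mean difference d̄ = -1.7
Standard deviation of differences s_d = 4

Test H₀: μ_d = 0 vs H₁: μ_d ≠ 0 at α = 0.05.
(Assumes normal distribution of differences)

Answer: t = -1.4096, fail to reject H₀

Derivation:
df = n - 1 = 10
SE = s_d/√n = 4/√11 = 1.2060
t = d̄/SE = -1.7/1.2060 = -1.4096
Critical value: t_{0.025,10} = ±2.228
p-value ≈ 0.1890
Decision: fail to reject H₀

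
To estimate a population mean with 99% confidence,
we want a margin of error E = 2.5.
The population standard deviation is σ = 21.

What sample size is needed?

Answer: n = 469

Derivation:
z_0.005 = 2.576
n = (z×σ/E)² = (2.576×21/2.5)²
n = 468.2204
Round up: n = 469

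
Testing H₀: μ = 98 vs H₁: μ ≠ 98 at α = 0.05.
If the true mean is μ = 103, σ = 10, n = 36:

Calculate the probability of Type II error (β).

SE = σ/√n = 10/√36 = 1.6667
Critical values: μ₀ ± z_0.025×SE = 98 ± 1.960×1.6667
Acceptance region: (94.7333, 101.2667)
Under H₁ (μ = 103): z_high = (101.2667 - 103)/1.6667 = -1.0400, z_low = (94.7333 - 103)/1.6667 = -4.9599
β = P(not reject | H₁) = Φ(-1.0400) - Φ(-4.9599) ≈ 0.1492

Answer: β ≈ 0.1492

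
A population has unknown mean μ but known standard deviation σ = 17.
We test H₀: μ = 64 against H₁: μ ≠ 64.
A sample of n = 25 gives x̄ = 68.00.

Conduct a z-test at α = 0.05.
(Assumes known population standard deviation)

Standard error: SE = σ/√n = 17/√25 = 3.4000
z-statistic: z = (x̄ - μ₀)/SE = (68.00 - 64)/3.4000 = 1.1765
Critical value: ±1.960
p-value = 0.2394
Decision: fail to reject H₀

Answer: z = 1.1765, fail to reject H₀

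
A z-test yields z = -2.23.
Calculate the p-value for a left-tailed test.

Answer: p-value ≈ 0.0129

Derivation:
For z = -2.23:
p = P(Z < -2.23) = Φ(-2.23) = 0.0129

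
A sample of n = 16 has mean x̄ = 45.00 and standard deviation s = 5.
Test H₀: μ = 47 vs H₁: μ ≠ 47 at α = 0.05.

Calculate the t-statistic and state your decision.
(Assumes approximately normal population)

df = n - 1 = 15
SE = s/√n = 5/√16 = 1.2500
t = (x̄ - μ₀)/SE = (45.00 - 47)/1.2500 = -1.6000
Critical value: t_{0.025,15} = ±2.131
p-value ≈ 0.1304
Decision: fail to reject H₀

Answer: t = -1.6000, fail to reject H₀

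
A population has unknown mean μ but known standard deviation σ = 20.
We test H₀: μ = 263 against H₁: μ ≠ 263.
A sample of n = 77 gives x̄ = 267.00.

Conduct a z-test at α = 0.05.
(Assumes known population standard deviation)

Answer: z = 1.7550, fail to reject H₀

Derivation:
Standard error: SE = σ/√n = 20/√77 = 2.2792
z-statistic: z = (x̄ - μ₀)/SE = (267.00 - 263)/2.2792 = 1.7550
Critical value: ±1.960
p-value = 0.0793
Decision: fail to reject H₀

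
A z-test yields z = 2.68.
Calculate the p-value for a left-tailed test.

For z = 2.68:
p = P(Z < 2.68) = Φ(2.68) = 0.9963

Answer: p-value ≈ 0.9963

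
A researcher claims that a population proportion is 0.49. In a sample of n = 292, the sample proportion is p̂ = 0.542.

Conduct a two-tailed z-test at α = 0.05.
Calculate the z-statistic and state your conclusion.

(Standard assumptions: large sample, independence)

H₀: p = 0.49, H₁: p ≠ 0.49
Standard error: SE = √(p₀(1-p₀)/n) = √(0.49×0.51/292) = 0.029254
z-statistic: z = (p̂ - p₀)/SE = (0.542 - 0.49)/0.029254 = 1.7775
Critical value: z_0.025 = ±1.960
p-value = 0.0755
Decision: fail to reject H₀ at α = 0.05

Answer: z = 1.7775, fail to reject H₀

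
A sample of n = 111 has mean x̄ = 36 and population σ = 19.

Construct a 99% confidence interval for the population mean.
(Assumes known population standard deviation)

Answer: (31.3544, 40.6456)

Derivation:
Confidence level: 99%, α = 0.01
z_0.005 = 2.576
SE = σ/√n = 19/√111 = 1.8034
Margin of error = 2.576 × 1.8034 = 4.6456
CI: x̄ ± margin = 36 ± 4.6456
CI: (31.3544, 40.6456)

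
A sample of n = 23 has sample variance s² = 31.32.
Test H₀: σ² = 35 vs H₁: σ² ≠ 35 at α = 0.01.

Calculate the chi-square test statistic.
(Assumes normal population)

df = n - 1 = 22
χ² = (n-1)s²/σ₀² = 22×31.32/35 = 19.6869
Critical values: χ²_{0.995,22} = 8.643, χ²_{0.005,22} = 42.796
Rejection region: χ² < 8.643 or χ² > 42.796
Decision: fail to reject H₀

Answer: χ² = 19.6869, fail to reject H₀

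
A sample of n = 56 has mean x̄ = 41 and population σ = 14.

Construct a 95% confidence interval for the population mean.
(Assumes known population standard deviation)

Confidence level: 95%, α = 0.05
z_0.025 = 1.960
SE = σ/√n = 14/√56 = 1.8708
Margin of error = 1.960 × 1.8708 = 3.6668
CI: x̄ ± margin = 41 ± 3.6668
CI: (37.3332, 44.6668)

Answer: (37.3332, 44.6668)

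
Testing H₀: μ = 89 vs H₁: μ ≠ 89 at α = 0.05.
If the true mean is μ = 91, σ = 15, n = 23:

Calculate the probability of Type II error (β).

SE = σ/√n = 15/√23 = 3.1277
Critical values: μ₀ ± z_0.025×SE = 89 ± 1.960×3.1277
Acceptance region: (82.8697, 95.1303)
Under H₁ (μ = 91): z_high = (95.1303 - 91)/3.1277 = 1.3206, z_low = (82.8697 - 91)/3.1277 = -2.5995
β = P(not reject | H₁) = Φ(1.3206) - Φ(-2.5995) ≈ 0.9020

Answer: β ≈ 0.9020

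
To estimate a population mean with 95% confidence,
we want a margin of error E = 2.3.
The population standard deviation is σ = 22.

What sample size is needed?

z_0.025 = 1.960
n = (z×σ/E)² = (1.960×22/2.3)²
n = 351.4810
Round up: n = 352

Answer: n = 352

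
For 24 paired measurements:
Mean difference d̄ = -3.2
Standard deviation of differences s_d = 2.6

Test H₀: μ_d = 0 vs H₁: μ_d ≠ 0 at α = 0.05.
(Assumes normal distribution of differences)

Answer: t = -6.0298, reject H₀

Derivation:
df = n - 1 = 23
SE = s_d/√n = 2.6/√24 = 0.5307
t = d̄/SE = -3.2/0.5307 = -6.0298
Critical value: t_{0.025,23} = ±2.069
p-value < 0.0001
Decision: reject H₀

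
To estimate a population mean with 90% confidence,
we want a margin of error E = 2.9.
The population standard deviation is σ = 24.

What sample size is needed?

z_0.05 = 1.645
n = (z×σ/E)² = (1.645×24/2.9)²
n = 185.3354
Round up: n = 186

Answer: n = 186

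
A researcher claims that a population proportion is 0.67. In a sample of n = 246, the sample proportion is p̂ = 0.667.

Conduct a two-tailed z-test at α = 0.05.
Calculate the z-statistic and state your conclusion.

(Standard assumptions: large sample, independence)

H₀: p = 0.67, H₁: p ≠ 0.67
Standard error: SE = √(p₀(1-p₀)/n) = √(0.67×0.33/246) = 0.029980
z-statistic: z = (p̂ - p₀)/SE = (0.667 - 0.67)/0.029980 = -0.1001
Critical value: z_0.025 = ±1.960
p-value = 0.9203
Decision: fail to reject H₀ at α = 0.05

Answer: z = -0.1001, fail to reject H₀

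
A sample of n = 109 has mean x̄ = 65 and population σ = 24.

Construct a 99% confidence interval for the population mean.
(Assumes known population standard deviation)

Confidence level: 99%, α = 0.01
z_0.005 = 2.576
SE = σ/√n = 24/√109 = 2.2988
Margin of error = 2.576 × 2.2988 = 5.9217
CI: x̄ ± margin = 65 ± 5.9217
CI: (59.0783, 70.9217)

Answer: (59.0783, 70.9217)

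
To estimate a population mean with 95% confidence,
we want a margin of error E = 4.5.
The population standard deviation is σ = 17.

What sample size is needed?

Answer: n = 55

Derivation:
z_0.025 = 1.960
n = (z×σ/E)² = (1.960×17/4.5)²
n = 54.8258
Round up: n = 55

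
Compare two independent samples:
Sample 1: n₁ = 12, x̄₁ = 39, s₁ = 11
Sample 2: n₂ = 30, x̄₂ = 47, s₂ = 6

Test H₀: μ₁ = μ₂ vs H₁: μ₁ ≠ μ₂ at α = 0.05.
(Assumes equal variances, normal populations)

Answer: t = -3.0396, reject H₀

Derivation:
Pooled variance: s²_p = [11×11² + 29×6²]/(40) = 59.3750
s_p = 7.7055
SE = s_p×√(1/n₁ + 1/n₂) = 7.7055×√(1/12 + 1/30) = 2.6319
t = (x̄₁ - x̄₂)/SE = (39 - 47)/2.6319 = -3.0396
df = 40, t-critical = ±2.021
Decision: reject H₀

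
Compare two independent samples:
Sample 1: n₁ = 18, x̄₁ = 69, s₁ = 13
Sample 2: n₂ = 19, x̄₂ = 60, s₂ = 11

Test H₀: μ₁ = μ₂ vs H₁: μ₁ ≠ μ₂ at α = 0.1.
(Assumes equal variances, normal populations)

Answer: t = 2.2777, reject H₀

Derivation:
Pooled variance: s²_p = [17×13² + 18×11²]/(35) = 144.3143
s_p = 12.0131
SE = s_p×√(1/n₁ + 1/n₂) = 12.0131×√(1/18 + 1/19) = 3.9513
t = (x̄₁ - x̄₂)/SE = (69 - 60)/3.9513 = 2.2777
df = 35, t-critical = ±1.690
Decision: reject H₀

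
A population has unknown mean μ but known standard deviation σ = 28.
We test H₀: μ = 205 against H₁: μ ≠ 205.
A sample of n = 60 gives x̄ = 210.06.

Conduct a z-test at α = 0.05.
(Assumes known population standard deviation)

Answer: z = 1.3998, fail to reject H₀

Derivation:
Standard error: SE = σ/√n = 28/√60 = 3.6148
z-statistic: z = (x̄ - μ₀)/SE = (210.06 - 205)/3.6148 = 1.3998
Critical value: ±1.960
p-value = 0.1616
Decision: fail to reject H₀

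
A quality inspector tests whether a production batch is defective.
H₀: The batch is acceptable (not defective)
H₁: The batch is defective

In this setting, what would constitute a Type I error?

Type I error: rejecting H₀ when it is actually true (false positive).
Type II error: failing to reject H₀ when H₁ is actually true (false negative).

Answer: Rejecting an acceptable batch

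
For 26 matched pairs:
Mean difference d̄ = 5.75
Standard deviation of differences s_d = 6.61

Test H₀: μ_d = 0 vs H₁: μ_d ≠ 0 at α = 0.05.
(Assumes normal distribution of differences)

Answer: t = 4.4357, reject H₀

Derivation:
df = n - 1 = 25
SE = s_d/√n = 6.61/√26 = 1.2963
t = d̄/SE = 5.75/1.2963 = 4.4357
Critical value: t_{0.025,25} = ±2.060
p-value ≈ 0.0002
Decision: reject H₀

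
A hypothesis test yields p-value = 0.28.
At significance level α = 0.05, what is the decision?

Compare p-value to α:
0.28 ≥ 0.05
Decision: fail to reject H₀

Answer: fail to reject H₀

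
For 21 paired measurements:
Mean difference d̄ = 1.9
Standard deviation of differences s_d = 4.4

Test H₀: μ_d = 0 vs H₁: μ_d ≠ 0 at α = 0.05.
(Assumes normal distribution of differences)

Answer: t = 1.9788, fail to reject H₀

Derivation:
df = n - 1 = 20
SE = s_d/√n = 4.4/√21 = 0.9602
t = d̄/SE = 1.9/0.9602 = 1.9788
Critical value: t_{0.025,20} = ±2.086
p-value ≈ 0.0618
Decision: fail to reject H₀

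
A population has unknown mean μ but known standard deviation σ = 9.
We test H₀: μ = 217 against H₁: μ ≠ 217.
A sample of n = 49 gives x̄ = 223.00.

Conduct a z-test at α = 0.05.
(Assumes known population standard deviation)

Standard error: SE = σ/√n = 9/√49 = 1.2857
z-statistic: z = (x̄ - μ₀)/SE = (223.00 - 217)/1.2857 = 4.6667
Critical value: ±1.960
p-value < 0.0001
Decision: reject H₀

Answer: z = 4.6667, reject H₀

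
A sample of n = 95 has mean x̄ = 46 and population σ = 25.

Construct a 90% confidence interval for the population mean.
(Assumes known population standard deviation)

Answer: (41.7807, 50.2193)

Derivation:
Confidence level: 90%, α = 0.1
z_0.05 = 1.645
SE = σ/√n = 25/√95 = 2.5649
Margin of error = 1.645 × 2.5649 = 4.2193
CI: x̄ ± margin = 46 ± 4.2193
CI: (41.7807, 50.2193)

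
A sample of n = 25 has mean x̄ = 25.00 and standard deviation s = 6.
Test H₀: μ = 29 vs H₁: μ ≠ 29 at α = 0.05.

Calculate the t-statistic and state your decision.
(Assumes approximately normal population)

Answer: t = -3.3333, reject H₀

Derivation:
df = n - 1 = 24
SE = s/√n = 6/√25 = 1.2000
t = (x̄ - μ₀)/SE = (25.00 - 29)/1.2000 = -3.3333
Critical value: t_{0.025,24} = ±2.064
p-value ≈ 0.0028
Decision: reject H₀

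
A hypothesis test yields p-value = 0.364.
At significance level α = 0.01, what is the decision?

Compare p-value to α:
0.364 ≥ 0.01
Decision: fail to reject H₀

Answer: fail to reject H₀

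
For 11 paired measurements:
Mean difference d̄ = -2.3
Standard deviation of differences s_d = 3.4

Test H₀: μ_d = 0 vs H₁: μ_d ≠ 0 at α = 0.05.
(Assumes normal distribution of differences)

Answer: t = -2.2437, reject H₀

Derivation:
df = n - 1 = 10
SE = s_d/√n = 3.4/√11 = 1.0251
t = d̄/SE = -2.3/1.0251 = -2.2437
Critical value: t_{0.025,10} = ±2.228
p-value ≈ 0.0487
Decision: reject H₀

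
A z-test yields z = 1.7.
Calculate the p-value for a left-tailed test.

For z = 1.7:
p = P(Z < 1.7) = Φ(1.7) = 0.9554

Answer: p-value ≈ 0.9554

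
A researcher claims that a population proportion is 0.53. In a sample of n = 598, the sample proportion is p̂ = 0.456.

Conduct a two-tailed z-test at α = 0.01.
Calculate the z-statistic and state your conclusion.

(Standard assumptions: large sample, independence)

H₀: p = 0.53, H₁: p ≠ 0.53
Standard error: SE = √(p₀(1-p₀)/n) = √(0.53×0.47/598) = 0.020410
z-statistic: z = (p̂ - p₀)/SE = (0.456 - 0.53)/0.020410 = -3.6257
Critical value: z_0.005 = ±2.576
p-value = 0.0003
Decision: reject H₀ at α = 0.01

Answer: z = -3.6257, reject H₀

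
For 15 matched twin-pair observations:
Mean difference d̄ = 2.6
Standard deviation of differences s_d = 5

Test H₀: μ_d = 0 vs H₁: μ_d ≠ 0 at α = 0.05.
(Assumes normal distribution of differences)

df = n - 1 = 14
SE = s_d/√n = 5/√15 = 1.2910
t = d̄/SE = 2.6/1.2910 = 2.0139
Critical value: t_{0.025,14} = ±2.145
p-value ≈ 0.0637
Decision: fail to reject H₀

Answer: t = 2.0139, fail to reject H₀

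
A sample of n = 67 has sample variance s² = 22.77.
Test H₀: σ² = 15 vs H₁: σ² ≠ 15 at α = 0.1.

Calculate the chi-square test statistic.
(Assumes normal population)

Answer: χ² = 100.1880, reject H₀

Derivation:
df = n - 1 = 66
χ² = (n-1)s²/σ₀² = 66×22.77/15 = 100.1880
Critical values: χ²_{0.95,66} = 48.305, χ²_{0.05,66} = 85.965
Rejection region: χ² < 48.305 or χ² > 85.965
Decision: reject H₀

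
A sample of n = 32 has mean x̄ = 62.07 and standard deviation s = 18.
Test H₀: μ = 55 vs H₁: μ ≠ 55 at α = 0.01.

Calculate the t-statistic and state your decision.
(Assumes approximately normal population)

df = n - 1 = 31
SE = s/√n = 18/√32 = 3.1820
t = (x̄ - μ₀)/SE = (62.07 - 55)/3.1820 = 2.2219
Critical value: t_{0.005,31} = ±2.744
p-value ≈ 0.0337
Decision: fail to reject H₀

Answer: t = 2.2219, fail to reject H₀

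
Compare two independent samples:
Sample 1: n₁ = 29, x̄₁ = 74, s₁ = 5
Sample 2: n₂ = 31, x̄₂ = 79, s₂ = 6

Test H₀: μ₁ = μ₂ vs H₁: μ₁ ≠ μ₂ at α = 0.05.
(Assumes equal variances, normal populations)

Answer: t = -3.4936, reject H₀

Derivation:
Pooled variance: s²_p = [28×5² + 30×6²]/(58) = 30.6897
s_p = 5.5398
SE = s_p×√(1/n₁ + 1/n₂) = 5.5398×√(1/29 + 1/31) = 1.4312
t = (x̄₁ - x̄₂)/SE = (74 - 79)/1.4312 = -3.4936
df = 58, t-critical = ±2.002
Decision: reject H₀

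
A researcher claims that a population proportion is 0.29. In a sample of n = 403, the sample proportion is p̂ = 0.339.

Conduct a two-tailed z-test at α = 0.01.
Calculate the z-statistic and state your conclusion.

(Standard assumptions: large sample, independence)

H₀: p = 0.29, H₁: p ≠ 0.29
Standard error: SE = √(p₀(1-p₀)/n) = √(0.29×0.71/403) = 0.022603
z-statistic: z = (p̂ - p₀)/SE = (0.339 - 0.29)/0.022603 = 2.1679
Critical value: z_0.005 = ±2.576
p-value = 0.0302
Decision: fail to reject H₀ at α = 0.01

Answer: z = 2.1679, fail to reject H₀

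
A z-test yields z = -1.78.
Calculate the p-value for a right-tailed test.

For z = -1.78:
p = P(Z > -1.78) = 1 - Φ(-1.78) = 0.9625

Answer: p-value ≈ 0.9625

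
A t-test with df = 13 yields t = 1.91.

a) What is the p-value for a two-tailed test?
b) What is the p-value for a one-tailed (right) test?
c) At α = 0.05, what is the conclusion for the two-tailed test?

Using t-distribution with df = 13:
a) Two-tailed: p = 2×P(T > 1.91) = 0.0784
b) One-tailed: p = P(T > 1.91) = 0.0392
c) 0.0784 ≥ 0.05, fail to reject H₀

Answer: a) 0.0784, b) 0.0392, c) fail to reject H₀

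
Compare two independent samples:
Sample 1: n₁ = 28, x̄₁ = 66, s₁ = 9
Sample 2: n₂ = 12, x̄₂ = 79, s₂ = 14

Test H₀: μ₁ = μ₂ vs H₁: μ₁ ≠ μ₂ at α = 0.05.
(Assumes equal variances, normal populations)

Answer: t = -3.5244, reject H₀

Derivation:
Pooled variance: s²_p = [27×9² + 11×14²]/(38) = 114.2895
s_p = 10.6906
SE = s_p×√(1/n₁ + 1/n₂) = 10.6906×√(1/28 + 1/12) = 3.6886
t = (x̄₁ - x̄₂)/SE = (66 - 79)/3.6886 = -3.5244
df = 38, t-critical = ±2.024
Decision: reject H₀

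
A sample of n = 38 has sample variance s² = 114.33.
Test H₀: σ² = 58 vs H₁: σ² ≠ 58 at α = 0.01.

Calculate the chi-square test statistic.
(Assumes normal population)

Answer: χ² = 72.9347, reject H₀

Derivation:
df = n - 1 = 37
χ² = (n-1)s²/σ₀² = 37×114.33/58 = 72.9347
Critical values: χ²_{0.995,37} = 18.586, χ²_{0.005,37} = 62.883
Rejection region: χ² < 18.586 or χ² > 62.883
Decision: reject H₀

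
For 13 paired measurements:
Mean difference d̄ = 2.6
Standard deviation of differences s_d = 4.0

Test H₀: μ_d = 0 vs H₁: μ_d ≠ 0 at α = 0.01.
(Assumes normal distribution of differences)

Answer: t = 2.3436, fail to reject H₀

Derivation:
df = n - 1 = 12
SE = s_d/√n = 4.0/√13 = 1.1094
t = d̄/SE = 2.6/1.1094 = 2.3436
Critical value: t_{0.005,12} = ±3.055
p-value ≈ 0.0371
Decision: fail to reject H₀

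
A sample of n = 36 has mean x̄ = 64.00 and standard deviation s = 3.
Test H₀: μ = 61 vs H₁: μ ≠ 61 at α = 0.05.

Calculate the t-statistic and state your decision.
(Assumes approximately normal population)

df = n - 1 = 35
SE = s/√n = 3/√36 = 0.5000
t = (x̄ - μ₀)/SE = (64.00 - 61)/0.5000 = 6.0000
Critical value: t_{0.025,35} = ±2.030
p-value < 0.0001
Decision: reject H₀

Answer: t = 6.0000, reject H₀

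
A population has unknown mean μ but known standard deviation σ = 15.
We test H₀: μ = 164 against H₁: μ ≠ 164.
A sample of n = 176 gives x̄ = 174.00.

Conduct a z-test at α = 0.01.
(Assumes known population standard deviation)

Standard error: SE = σ/√n = 15/√176 = 1.1307
z-statistic: z = (x̄ - μ₀)/SE = (174.00 - 164)/1.1307 = 8.8441
Critical value: ±2.576
p-value < 0.0001
Decision: reject H₀

Answer: z = 8.8441, reject H₀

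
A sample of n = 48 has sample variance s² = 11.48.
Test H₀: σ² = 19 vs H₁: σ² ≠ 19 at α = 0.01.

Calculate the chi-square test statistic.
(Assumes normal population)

df = n - 1 = 47
χ² = (n-1)s²/σ₀² = 47×11.48/19 = 28.3979
Critical values: χ²_{0.995,47} = 25.775, χ²_{0.005,47} = 75.704
Rejection region: χ² < 25.775 or χ² > 75.704
Decision: fail to reject H₀

Answer: χ² = 28.3979, fail to reject H₀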